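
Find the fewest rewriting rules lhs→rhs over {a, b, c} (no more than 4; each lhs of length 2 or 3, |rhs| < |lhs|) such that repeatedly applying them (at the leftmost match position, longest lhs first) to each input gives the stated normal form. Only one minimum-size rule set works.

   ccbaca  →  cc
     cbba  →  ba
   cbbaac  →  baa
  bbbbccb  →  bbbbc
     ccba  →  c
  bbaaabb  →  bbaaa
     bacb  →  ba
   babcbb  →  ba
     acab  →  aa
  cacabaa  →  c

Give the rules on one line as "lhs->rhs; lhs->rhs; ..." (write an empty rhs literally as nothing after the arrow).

ab->a; ac->a; ca->c; cb->

  | ccbaca => caca => cca => cc
  | cbba => ba
  | cbbaac => baac => baa
  | bbbbccb => bbbbc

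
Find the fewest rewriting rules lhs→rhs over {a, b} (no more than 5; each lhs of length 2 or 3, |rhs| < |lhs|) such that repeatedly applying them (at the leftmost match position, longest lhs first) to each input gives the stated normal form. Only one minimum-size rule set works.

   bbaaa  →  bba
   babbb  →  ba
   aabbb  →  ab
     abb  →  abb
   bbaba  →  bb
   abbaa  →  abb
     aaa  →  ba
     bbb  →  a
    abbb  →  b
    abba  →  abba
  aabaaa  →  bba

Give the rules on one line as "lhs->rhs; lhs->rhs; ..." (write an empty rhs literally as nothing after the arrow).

aa->b; baa->b; bab->ba; bbb->a

  | bbaaa => bba
  | babbb => babb => bab => ba
  | aabbb => bbbb => ab
  | abb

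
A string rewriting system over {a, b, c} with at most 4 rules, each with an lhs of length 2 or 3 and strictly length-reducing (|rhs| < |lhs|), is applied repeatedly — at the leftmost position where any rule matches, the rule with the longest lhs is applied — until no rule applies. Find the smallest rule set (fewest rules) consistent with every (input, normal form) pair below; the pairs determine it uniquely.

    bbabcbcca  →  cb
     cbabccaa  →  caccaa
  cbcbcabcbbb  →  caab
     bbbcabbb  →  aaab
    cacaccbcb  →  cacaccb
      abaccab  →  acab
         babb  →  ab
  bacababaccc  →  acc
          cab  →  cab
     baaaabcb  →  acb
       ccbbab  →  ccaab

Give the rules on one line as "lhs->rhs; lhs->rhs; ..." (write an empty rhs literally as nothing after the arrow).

  | bbabcbcca => aabcbcca => aabcca => aaca => cba => cb
  | cbabccaa => cbbccaa => caccaa
  | cbcbcabcbbb => cbcabcbbb => cabcbbb => cabbb => caab
  | bbbcabbb => abcabbb => aabbb => aaab

aac->cb; ba->b; bb->a; bc->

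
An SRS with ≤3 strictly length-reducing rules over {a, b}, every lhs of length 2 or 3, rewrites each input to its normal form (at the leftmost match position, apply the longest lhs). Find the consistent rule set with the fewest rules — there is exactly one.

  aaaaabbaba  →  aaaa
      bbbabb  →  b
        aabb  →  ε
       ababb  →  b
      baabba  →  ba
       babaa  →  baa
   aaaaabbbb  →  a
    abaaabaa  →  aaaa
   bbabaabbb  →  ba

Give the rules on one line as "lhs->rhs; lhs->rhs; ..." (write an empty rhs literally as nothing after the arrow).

ab->; bbb->ba

  | aaaaabbaba => aaaababa => aaaaba => aaaa
  | bbbabb => baabb => bab => b
  | aabb => ab => ε
  | ababb => abb => b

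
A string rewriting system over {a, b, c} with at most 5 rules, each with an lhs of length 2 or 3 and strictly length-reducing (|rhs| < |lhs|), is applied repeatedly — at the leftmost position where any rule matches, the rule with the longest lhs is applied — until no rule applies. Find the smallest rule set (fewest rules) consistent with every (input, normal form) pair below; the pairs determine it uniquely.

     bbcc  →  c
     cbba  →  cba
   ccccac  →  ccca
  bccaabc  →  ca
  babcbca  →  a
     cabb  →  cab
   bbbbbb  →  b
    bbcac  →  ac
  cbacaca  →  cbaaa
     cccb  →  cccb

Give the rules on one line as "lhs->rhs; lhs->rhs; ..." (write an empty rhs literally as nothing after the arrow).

abc->; bb->b; bc->; cac->a

  | bbcc => bcc => c
  | cbba => cba
  | ccccac => ccca
  | bccaabc => caabc => ca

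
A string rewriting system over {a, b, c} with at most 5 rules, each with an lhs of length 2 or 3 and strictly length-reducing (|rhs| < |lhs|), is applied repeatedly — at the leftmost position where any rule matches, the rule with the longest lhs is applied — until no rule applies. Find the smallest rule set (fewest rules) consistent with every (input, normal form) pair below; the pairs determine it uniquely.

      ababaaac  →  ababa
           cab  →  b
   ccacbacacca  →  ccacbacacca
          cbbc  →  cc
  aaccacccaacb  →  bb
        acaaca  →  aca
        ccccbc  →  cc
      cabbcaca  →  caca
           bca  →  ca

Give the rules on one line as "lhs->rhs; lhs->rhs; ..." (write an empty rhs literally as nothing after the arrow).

aac->; bc->c; cab->b; ccc->b

  | ababaaac => ababa
  | cab => b
  | ccacbacacca
  | cbbc => cbc => cc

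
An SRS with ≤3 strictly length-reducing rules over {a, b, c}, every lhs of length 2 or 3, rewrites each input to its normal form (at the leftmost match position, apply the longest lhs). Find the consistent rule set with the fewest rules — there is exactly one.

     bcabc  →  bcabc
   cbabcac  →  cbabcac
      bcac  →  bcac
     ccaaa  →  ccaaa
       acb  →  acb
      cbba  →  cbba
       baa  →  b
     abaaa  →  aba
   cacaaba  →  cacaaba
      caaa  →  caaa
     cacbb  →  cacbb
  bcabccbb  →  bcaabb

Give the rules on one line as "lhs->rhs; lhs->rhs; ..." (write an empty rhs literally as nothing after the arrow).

baa->b; bcc->a

  | bcabc
  | cbabcac
  | bcac
  | ccaaa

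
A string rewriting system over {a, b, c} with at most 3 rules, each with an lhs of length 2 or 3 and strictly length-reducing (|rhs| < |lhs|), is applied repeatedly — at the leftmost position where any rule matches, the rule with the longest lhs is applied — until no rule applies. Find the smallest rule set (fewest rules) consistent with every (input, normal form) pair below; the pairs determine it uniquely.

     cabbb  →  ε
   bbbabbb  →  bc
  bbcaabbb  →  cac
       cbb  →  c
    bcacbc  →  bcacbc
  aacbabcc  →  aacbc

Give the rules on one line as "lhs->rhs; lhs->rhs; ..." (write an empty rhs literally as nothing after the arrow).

  | cabbb => ccbb => bb => ε
  | bbbabbb => babbb => bcbb => bc
  | bbcaabbb => caabbb => cacbb => cac
  | cbb => c

ab->c; bb->; cc->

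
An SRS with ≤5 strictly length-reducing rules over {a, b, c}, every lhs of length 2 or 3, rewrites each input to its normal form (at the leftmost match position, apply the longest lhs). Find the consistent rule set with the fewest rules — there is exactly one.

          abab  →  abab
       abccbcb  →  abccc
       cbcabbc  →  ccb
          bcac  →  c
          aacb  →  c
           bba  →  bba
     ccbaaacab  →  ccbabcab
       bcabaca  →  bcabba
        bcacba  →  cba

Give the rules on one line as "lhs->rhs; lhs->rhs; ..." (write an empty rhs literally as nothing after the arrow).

aac->bc; ac->b; bbc->cb; bcb->c

  | abab
  | abccbcb => abccc
  | cbcabbc => cbcacb => cbcbb => ccb
  | bcac => bcb => c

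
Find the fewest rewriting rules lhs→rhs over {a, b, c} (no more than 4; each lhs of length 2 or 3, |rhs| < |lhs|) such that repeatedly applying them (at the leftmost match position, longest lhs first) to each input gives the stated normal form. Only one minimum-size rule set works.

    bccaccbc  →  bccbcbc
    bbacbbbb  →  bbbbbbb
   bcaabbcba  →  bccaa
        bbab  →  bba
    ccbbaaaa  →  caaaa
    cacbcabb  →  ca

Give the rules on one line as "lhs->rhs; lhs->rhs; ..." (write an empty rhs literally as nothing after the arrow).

  | bccaccbc => bccbcbc
  | bbacbbbb => bbbbbbb
  | bcaabbcba => bcaabcba => bcaacba => bccaba => bccaa
  | bbab => bba

aac->ca; ab->a; ac->b; cbb->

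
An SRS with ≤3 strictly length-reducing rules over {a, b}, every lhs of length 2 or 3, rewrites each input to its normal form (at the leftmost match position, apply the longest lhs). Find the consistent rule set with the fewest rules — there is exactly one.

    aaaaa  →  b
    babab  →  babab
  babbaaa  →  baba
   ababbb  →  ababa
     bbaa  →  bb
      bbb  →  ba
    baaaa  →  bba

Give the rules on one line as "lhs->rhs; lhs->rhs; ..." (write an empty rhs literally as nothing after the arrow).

  | aaaaa => baa => b
  | babab
  | babbaaa => babbb => baba
  | ababbb => ababa

aa->; aaa->b; bbb->ba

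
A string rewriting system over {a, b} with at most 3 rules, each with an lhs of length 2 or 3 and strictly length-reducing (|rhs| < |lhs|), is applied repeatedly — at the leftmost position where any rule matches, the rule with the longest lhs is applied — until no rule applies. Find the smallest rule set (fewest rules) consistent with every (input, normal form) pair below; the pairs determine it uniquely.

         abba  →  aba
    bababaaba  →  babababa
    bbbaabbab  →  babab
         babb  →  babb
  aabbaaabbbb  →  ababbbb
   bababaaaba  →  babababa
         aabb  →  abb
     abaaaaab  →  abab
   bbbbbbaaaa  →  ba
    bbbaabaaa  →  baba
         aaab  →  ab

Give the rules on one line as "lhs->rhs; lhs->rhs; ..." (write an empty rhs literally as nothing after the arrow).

  | abba => aba
  | bababaaba => babababa
  | bbbaabbab => bbaabbab => baabbab => babbab => babab
  | babb

aa->a; bba->ba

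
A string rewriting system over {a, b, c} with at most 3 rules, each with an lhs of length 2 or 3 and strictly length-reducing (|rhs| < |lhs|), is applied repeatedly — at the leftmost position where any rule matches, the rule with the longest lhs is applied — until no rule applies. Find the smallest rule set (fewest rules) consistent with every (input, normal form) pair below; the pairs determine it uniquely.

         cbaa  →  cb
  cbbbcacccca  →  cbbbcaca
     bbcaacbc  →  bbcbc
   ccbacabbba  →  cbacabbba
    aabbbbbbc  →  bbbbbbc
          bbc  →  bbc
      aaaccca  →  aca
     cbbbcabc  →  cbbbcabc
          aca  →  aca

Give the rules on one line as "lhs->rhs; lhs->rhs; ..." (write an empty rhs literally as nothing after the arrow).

  | cbaa => cb
  | cbbbcacccca => cbbbcaccca => cbbbcacca => cbbbcaca
  | bbcaacbc => bbccbc => bbcbc
  | ccbacabbba => cbacabbba

aa->; cc->c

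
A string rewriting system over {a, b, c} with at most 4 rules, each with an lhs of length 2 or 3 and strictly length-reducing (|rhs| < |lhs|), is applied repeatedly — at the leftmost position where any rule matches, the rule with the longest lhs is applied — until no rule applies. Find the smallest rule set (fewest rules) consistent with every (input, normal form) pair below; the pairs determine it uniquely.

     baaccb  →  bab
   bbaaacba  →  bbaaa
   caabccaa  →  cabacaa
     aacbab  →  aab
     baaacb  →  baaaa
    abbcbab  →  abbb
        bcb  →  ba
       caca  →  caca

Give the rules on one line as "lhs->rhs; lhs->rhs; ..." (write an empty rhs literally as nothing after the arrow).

  | baaccb => bab
  | bbaaacba => bbaaa
  | caabccaa => cabacaa
  | aacbab => aab

abc->ba; acc->; cb->a; cba->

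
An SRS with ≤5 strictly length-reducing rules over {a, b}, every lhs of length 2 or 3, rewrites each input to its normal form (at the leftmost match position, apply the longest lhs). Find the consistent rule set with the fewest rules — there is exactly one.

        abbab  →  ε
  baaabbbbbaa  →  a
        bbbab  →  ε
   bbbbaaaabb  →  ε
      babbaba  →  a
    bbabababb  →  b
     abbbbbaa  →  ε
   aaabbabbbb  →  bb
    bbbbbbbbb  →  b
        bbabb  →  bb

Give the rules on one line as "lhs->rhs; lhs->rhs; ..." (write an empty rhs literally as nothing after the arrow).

  | abbab => bab => ε
  | baaabbbbbaa => aabbbbbaa => abbbbaa => bbbaa => baa => a
  | bbbab => bab => ε
  | bbbbaaaabb => bbaaaabb => baaabb => aabb => ab => ε

ab->; ba->; bab->; bbb->b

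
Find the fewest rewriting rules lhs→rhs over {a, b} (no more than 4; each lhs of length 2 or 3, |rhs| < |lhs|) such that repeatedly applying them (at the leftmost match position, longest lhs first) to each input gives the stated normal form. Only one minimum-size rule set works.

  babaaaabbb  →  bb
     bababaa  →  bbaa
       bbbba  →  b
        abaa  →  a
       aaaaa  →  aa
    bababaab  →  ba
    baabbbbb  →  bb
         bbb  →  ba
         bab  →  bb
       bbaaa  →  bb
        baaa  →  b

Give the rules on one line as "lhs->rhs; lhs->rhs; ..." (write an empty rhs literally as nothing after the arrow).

aaa->; ab->b; aba->; bbb->ba

  | babaaaabbb => baaabbb => bbbb => bab => bb
  | bababaa => bbaa
  | bbbba => baba => b
  | abaa => a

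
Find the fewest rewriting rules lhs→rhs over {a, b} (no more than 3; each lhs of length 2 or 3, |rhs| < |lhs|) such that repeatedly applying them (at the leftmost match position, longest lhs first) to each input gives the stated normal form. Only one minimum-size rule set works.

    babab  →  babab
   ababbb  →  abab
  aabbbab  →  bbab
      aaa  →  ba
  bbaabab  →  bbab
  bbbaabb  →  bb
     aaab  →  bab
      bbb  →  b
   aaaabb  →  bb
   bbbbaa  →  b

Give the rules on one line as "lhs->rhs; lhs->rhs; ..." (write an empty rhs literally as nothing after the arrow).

aa->b; bbb->b

  | babab
  | ababbb => abab
  | aabbbab => bbbbab => bbab
  | aaa => ba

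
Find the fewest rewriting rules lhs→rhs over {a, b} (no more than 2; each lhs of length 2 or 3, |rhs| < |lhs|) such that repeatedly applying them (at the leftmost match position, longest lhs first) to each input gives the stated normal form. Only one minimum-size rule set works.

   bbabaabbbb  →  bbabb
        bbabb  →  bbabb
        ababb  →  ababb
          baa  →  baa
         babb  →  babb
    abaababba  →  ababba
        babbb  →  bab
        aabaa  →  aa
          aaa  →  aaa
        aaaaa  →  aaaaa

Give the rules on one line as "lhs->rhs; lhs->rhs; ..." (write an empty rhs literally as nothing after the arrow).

  | bbabaabbbb => bbabbbb => bbabb
  | bbabb
  | ababb
  | baa

aab->; bbb->b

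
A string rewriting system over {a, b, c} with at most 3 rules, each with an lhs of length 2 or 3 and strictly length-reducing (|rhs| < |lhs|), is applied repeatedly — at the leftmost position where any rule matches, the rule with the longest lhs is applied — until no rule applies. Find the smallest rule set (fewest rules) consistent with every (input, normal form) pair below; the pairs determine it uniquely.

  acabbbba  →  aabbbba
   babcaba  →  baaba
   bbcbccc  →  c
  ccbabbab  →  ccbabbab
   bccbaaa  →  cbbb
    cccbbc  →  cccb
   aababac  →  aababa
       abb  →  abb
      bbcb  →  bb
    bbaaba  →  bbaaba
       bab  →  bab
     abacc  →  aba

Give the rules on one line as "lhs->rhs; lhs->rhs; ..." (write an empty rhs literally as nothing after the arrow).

  | acabbbba => aabbbba
  | babcaba => baaba
  | bbcbccc => bbccc => bcc => c
  | ccbabbab

aaa->bb; ac->a; bc->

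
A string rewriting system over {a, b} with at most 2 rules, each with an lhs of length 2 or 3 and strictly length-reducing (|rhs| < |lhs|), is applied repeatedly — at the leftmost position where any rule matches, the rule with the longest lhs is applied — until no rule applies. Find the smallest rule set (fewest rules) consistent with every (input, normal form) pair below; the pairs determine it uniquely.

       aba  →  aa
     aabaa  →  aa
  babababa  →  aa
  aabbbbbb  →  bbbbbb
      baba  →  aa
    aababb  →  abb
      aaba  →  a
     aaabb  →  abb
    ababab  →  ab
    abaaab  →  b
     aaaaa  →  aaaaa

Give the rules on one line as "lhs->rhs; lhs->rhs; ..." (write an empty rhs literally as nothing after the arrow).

aab->b; ba->a

  | aba => aa
  | aabaa => baa => aa
  | babababa => abababa => aababa => baba => aba => aa
  | aabbbbbb => bbbbbb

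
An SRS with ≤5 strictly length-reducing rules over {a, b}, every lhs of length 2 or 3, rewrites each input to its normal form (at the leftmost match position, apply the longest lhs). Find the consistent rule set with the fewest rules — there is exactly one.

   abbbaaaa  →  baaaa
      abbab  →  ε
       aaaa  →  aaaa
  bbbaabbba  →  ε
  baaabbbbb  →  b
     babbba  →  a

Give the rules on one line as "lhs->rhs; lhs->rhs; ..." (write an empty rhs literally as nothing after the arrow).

  | abbbaaaa => baaaa
  | abbab => ab => ε
  | aaaa
  | bbbaabbba => baabbba => baba => bb => ε

ab->; aba->b; abb->; bb->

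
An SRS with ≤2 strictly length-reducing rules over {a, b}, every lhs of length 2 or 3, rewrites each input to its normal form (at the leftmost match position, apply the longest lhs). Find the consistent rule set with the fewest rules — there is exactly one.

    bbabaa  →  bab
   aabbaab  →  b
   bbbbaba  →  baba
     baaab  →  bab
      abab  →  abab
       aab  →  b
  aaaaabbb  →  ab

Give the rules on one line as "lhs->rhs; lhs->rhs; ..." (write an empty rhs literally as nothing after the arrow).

aa->; bb->b

  | bbabaa => babaa => bab
  | aabbaab => bbaab => baab => bb => b
  | bbbbaba => bbbaba => bbaba => baba
  | baaab => bab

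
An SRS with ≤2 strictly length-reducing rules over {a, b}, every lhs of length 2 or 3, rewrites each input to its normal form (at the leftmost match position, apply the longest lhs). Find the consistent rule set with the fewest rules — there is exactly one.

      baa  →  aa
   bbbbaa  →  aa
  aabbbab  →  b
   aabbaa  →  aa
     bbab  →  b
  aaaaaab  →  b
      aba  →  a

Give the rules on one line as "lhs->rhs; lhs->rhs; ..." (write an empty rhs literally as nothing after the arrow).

ab->b; ba->a

  | baa => aa
  | bbbbaa => bbbaa => bbaa => baa => aa
  | aabbbab => abbbab => bbbab => bbab => bab => ab => b
  | aabbaa => abbaa => bbaa => baa => aa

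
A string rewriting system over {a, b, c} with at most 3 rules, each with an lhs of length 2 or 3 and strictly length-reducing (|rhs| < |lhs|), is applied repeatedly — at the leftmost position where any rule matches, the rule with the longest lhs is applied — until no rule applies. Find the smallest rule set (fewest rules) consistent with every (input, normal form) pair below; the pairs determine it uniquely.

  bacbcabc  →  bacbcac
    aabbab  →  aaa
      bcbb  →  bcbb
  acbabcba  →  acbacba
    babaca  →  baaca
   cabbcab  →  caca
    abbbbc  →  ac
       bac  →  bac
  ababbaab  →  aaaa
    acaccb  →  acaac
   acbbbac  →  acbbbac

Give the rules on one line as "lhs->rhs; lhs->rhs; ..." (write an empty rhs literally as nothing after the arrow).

ab->a; ccb->ac

  | bacbcabc => bacbcac
  | aabbab => aabab => aaab => aaa
  | bcbb
  | acbabcba => acbacba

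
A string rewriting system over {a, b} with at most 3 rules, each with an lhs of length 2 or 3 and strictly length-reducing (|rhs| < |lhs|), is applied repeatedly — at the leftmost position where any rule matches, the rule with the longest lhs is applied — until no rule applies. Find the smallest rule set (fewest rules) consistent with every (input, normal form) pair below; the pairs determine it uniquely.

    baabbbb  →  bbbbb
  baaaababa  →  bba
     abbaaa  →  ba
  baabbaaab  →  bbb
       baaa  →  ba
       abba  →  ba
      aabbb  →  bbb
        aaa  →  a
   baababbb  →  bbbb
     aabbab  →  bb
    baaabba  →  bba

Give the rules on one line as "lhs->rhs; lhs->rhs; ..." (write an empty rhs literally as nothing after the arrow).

  | baabbbb => bbbbb
  | baaaababa => baababa => bbaba => bba
  | abbaaa => baaa => ba
  | baabbaaab => bbbaaab => bbbab => bbb

aa->; ab->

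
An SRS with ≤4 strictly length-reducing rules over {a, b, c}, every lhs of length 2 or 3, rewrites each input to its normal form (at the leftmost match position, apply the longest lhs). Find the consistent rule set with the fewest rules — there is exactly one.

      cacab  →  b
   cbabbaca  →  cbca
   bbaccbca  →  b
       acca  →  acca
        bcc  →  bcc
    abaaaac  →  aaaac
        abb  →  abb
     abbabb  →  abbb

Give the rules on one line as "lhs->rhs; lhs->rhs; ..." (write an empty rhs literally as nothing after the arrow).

  | cacab => bab => b
  | cbabbaca => cbbaca => cbca
  | bbaccbca => bccbca => bcaca => bba => b
  | acca

ba->; cac->b; ccb->ca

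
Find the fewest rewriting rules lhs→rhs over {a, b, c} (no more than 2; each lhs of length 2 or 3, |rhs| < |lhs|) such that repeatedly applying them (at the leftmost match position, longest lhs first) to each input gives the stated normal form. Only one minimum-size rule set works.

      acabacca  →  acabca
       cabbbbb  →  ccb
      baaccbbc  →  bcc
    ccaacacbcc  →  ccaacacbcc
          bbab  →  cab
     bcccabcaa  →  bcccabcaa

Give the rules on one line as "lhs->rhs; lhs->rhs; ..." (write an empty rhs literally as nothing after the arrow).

  | acabacca => acabca
  | cabbbbb => cacbbb => caccb => ccb
  | baaccbbc => bacbbc => baccc => bcc
  | ccaacacbcc

acc->c; bb->c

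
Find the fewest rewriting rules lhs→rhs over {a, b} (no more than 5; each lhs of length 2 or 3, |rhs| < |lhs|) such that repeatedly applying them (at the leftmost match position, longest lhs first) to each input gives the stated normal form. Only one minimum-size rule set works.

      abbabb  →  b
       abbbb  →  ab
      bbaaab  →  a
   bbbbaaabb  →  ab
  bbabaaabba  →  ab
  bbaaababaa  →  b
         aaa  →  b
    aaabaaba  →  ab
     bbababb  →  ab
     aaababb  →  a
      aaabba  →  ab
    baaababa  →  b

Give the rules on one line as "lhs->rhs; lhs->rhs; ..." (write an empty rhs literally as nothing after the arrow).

aa->b; ba->b; bb->a; bba->

  | abbabb => abb => aa => b
  | abbbb => aabb => bbb => ab
  | bbaaab => aab => bb => a
  | bbbbaaabb => abbaaabb => aaabb => babb => bbb => ab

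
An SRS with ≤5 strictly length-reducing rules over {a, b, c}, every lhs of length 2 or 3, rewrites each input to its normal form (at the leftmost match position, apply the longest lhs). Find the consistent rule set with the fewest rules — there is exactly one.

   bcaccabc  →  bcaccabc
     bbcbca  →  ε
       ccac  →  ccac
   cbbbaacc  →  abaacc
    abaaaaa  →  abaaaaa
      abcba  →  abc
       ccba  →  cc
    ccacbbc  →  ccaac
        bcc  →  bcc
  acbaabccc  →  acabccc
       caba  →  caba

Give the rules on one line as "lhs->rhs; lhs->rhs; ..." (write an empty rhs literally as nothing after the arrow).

bba->; cba->c; cbb->a; cbc->

  | bcaccabc
  | bbcbca => bba => ε
  | ccac
  | cbbbaacc => abaacc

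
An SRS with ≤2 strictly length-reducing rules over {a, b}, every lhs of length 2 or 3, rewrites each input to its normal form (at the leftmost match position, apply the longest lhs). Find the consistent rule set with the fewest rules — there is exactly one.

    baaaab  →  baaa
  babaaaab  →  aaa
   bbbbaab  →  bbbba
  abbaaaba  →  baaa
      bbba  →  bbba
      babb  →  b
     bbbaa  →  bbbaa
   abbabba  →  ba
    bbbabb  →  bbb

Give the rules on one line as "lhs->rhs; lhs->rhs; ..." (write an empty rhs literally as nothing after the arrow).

  | baaaab => baaa
  | babaaaab => aaaab => aaa
  | bbbbaab => bbbba
  | abbaaaba => baaaba => baaa

ab->; bab->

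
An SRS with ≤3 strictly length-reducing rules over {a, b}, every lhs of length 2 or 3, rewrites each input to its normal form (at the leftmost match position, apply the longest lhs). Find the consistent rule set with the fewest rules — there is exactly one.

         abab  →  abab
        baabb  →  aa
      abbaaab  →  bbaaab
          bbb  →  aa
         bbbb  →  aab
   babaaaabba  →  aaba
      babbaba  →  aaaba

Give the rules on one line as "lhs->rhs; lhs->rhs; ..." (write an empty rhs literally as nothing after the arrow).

  | abab
  | baabb => babb => bbb => aa
  | abbaaab => bbaaab
  | bbb => aa

abb->bb; bbb->aa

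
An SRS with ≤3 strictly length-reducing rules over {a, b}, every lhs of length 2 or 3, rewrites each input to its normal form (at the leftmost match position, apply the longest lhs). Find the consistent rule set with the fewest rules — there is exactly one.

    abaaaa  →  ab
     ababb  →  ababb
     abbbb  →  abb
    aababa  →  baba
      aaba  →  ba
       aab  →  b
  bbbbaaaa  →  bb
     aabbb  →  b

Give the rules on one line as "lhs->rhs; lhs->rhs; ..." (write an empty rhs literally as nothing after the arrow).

aa->; bbb->b

  | abaaaa => abaa => ab
  | ababb
  | abbbb => abb
  | aababa => baba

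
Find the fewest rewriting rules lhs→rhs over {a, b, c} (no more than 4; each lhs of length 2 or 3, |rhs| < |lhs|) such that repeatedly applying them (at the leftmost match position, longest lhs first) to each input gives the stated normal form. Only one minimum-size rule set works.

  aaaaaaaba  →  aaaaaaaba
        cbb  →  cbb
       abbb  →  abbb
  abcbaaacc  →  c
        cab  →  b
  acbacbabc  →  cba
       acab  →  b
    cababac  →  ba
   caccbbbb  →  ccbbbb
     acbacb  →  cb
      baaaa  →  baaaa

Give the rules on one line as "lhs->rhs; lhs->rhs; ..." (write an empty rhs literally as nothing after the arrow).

  | aaaaaaaba
  | cbb
  | abbb
  | abcbaaacc => abaaacc => abaacc => abacc => abcc => ac => c

ac->c; bc->; ca->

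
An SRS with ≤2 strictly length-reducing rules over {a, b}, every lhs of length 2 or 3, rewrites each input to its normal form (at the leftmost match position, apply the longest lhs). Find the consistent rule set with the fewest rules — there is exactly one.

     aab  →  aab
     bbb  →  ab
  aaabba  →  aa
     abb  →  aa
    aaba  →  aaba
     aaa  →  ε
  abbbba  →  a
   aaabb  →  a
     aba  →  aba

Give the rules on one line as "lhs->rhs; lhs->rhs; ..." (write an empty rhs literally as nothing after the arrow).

aaa->; bb->a

  | aab
  | bbb => ab
  | aaabba => bba => aa
  | abb => aa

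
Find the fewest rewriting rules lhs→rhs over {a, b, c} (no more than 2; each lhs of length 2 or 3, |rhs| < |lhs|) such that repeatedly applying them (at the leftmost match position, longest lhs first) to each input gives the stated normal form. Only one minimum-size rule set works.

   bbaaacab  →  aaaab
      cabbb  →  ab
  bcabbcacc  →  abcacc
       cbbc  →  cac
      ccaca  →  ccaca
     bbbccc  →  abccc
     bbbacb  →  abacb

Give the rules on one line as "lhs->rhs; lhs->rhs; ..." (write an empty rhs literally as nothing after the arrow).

  | bbaaacab => aaaacab => aaaab
  | cabbb => bbb => ab
  | bcabbcacc => bbbcacc => abcacc
  | cbbc => cac

bb->a; cab->b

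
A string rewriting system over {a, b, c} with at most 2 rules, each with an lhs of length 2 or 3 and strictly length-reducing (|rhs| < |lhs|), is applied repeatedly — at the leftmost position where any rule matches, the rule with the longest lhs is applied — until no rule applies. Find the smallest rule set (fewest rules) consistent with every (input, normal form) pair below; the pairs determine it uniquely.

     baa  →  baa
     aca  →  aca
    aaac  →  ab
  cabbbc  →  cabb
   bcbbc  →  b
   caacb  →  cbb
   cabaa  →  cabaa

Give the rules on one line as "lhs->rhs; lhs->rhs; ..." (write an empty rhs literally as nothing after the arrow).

  | baa
  | aca
  | aaac => ab
  | cabbbc => cabb

aac->b; bc->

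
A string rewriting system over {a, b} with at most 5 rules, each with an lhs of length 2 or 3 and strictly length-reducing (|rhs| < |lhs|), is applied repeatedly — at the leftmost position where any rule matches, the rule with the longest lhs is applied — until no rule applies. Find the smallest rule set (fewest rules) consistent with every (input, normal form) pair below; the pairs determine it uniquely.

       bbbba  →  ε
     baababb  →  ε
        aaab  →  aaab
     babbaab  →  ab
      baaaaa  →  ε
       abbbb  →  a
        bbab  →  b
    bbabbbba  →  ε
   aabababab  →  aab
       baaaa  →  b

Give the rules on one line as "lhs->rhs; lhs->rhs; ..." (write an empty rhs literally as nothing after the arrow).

ba->; baa->b; bb->; bba->

  | bbbba => bba => ε
  | baababb => bbabb => bb => ε
  | aaab
  | babbaab => bbaab => ab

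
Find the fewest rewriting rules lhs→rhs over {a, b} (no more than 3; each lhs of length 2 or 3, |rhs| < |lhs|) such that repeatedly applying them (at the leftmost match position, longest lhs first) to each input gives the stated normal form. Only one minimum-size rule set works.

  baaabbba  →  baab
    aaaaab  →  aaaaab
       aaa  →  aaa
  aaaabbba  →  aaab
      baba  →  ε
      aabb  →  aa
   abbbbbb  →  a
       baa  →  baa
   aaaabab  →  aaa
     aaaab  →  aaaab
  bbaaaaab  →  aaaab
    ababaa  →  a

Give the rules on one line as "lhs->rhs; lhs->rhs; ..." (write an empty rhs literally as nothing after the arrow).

aba->b; bb->; bba->

  | baaabbba => baaaba => baab
  | aaaaab
  | aaa
  | aaaabbba => aaaaba => aaab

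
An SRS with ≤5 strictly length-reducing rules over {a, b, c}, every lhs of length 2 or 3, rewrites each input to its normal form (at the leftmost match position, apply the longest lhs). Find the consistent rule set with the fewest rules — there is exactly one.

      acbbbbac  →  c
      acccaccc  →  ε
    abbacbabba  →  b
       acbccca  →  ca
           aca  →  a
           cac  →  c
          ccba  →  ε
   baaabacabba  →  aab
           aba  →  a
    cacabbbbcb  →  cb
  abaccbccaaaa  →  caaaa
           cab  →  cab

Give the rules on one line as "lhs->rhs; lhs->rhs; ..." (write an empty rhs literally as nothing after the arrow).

ac->; ba->; bc->c; cc->

  | acbbbbac => bbbbac => bbbc => bbc => bc => c
  | acccaccc => ccaccc => accc => cc => ε
  | abbacbabba => abcbabba => acbabba => babba => bba => b
  | acbccca => bccca => ccca => ca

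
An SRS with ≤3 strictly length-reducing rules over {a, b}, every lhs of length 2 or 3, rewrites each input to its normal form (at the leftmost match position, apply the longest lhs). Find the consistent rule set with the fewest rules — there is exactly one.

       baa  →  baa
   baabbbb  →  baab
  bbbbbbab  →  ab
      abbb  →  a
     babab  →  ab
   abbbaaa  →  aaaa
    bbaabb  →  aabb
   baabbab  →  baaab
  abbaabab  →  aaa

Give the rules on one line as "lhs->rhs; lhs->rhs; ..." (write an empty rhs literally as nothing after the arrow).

  | baa
  | baabbbb => baab
  | bbbbbbab => bbbab => ab
  | abbb => a

bab->; bba->a; bbb->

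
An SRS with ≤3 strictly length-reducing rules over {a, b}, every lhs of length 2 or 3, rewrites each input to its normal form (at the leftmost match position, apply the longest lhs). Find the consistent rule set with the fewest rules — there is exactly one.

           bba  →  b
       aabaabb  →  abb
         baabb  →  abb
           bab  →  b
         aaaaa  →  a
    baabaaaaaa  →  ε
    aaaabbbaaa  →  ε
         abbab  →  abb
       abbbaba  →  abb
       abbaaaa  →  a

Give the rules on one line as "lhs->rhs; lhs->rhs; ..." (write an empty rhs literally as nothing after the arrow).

aa->; ba->

  | bba => b
  | aabaabb => baabb => abb
  | baabb => abb
  | bab => b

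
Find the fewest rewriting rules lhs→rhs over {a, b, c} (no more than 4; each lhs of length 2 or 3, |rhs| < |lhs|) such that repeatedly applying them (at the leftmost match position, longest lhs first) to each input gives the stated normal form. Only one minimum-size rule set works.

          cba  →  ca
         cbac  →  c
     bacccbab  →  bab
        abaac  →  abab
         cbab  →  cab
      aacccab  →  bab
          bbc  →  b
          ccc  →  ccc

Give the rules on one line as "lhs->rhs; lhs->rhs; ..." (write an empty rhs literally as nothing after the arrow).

ac->b; bc->; cb->c

  | cba => ca
  | cbac => cac => cb => c
  | bacccbab => bbccbab => bcbab => bab
  | abaac => abab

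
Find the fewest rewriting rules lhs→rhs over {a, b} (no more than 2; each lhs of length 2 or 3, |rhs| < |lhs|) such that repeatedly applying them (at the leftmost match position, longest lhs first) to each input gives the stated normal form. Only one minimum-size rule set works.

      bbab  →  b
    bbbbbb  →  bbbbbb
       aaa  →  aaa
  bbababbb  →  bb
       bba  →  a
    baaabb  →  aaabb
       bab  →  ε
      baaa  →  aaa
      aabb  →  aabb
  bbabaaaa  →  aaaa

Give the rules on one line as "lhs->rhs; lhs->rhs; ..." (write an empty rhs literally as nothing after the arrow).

  | bbab => b
  | bbbbbb
  | aaa
  | bbababbb => babbb => bb

ba->a; bab->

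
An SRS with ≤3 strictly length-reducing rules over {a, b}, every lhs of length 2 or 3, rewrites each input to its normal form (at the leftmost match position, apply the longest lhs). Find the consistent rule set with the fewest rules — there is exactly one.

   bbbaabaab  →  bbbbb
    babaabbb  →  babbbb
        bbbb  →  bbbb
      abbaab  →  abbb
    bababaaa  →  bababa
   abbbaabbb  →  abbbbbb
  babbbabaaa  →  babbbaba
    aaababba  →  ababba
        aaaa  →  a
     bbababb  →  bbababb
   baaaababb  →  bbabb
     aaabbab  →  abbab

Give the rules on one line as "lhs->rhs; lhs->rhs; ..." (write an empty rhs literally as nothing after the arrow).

aa->a; baa->b

  | bbbaabaab => bbbbaab => bbbbb
  | babaabbb => babbbb
  | bbbb
  | abbaab => abbb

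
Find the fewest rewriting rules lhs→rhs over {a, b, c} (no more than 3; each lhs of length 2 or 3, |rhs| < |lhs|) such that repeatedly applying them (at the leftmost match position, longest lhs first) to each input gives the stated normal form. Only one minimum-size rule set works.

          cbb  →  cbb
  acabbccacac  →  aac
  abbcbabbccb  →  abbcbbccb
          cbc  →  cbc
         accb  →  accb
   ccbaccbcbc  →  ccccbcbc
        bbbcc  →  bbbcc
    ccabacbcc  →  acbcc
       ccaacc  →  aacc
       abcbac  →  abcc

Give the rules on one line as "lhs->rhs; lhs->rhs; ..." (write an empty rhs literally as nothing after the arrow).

  | cbb
  | acabbccacac => aabbccacac => aabbcacac => aabbacac => aabcac => aabac => aac
  | abbcbabbccb => abbcbbccb
  | cbc

ba->; ca->a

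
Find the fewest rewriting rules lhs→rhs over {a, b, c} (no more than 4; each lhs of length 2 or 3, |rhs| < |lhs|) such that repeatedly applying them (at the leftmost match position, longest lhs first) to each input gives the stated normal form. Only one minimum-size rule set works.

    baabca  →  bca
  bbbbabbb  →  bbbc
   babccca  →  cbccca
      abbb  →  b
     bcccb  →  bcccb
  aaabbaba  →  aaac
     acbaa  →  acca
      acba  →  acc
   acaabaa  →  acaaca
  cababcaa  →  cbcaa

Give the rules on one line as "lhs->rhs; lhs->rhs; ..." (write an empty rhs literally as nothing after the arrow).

abb->; ba->c; bcb->bc; cab->b

  | baabca => cabca => bca
  | bbbbabbb => bbbcbbb => bbbcbb => bbbcb => bbbc
  | babccca => cbccca
  | abbb => b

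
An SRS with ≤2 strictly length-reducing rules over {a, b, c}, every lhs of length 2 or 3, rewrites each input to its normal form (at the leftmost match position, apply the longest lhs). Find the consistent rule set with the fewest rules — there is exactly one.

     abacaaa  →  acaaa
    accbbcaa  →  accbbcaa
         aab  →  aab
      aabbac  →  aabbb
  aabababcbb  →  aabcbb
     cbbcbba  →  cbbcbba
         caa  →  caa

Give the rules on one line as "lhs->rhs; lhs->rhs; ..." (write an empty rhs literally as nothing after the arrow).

  | abacaaa => acaaa
  | accbbcaa
  | aab
  | aabbac => aabbb

aba->a; bac->bb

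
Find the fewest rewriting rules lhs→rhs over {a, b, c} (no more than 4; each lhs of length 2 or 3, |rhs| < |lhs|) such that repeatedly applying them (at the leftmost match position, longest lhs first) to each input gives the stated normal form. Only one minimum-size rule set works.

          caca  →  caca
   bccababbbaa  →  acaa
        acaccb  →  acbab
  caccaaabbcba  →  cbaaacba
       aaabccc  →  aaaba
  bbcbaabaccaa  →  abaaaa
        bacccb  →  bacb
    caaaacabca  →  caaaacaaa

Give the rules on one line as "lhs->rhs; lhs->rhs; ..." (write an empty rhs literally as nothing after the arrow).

abb->; acc->ba; bb->b; bc->a

  | caca
  | bccababbbaa => acababbbaa => acabbaa => acaa
  | acaccb => acbab
  | caccaaabbcba => cbaaaabbcba => cbaaacba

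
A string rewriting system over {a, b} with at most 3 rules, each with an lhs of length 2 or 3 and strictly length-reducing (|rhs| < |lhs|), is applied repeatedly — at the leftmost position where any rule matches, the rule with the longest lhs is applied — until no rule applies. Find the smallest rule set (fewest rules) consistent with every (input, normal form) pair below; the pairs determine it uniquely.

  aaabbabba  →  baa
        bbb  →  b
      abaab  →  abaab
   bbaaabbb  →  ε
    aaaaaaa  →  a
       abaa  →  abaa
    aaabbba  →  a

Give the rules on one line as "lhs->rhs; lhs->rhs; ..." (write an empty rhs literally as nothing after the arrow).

  | aaabbabba => bbbabba => babba => baa
  | bbb => b
  | abaab
  | bbaaabbb => aaabbb => bbbb => bb => ε

aaa->b; bb->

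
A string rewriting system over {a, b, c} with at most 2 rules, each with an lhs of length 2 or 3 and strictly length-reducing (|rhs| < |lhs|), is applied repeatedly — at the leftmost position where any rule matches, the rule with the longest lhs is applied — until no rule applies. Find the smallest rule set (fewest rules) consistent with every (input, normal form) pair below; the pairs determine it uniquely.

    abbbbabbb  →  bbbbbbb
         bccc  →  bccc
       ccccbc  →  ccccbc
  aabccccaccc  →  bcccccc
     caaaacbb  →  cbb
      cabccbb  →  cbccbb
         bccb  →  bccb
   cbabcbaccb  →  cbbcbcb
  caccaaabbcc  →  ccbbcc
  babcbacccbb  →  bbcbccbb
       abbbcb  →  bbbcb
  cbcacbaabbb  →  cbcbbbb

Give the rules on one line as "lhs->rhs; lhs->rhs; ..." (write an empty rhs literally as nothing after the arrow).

ab->b; ac->

  | abbbbabbb => bbbbabbb => bbbbbbb
  | bccc
  | ccccbc
  | aabccccaccc => abccccaccc => bccccaccc => bcccccc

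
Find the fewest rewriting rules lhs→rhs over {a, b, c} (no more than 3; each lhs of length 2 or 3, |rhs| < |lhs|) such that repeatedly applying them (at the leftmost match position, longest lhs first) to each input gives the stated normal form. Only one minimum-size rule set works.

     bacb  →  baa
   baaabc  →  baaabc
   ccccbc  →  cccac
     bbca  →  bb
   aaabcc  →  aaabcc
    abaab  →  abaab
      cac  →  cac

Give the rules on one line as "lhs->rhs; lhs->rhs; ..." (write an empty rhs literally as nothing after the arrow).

  | bacb => baa
  | baaabc
  | ccccbc => cccac
  | bbca => bb

bca->b; cb->a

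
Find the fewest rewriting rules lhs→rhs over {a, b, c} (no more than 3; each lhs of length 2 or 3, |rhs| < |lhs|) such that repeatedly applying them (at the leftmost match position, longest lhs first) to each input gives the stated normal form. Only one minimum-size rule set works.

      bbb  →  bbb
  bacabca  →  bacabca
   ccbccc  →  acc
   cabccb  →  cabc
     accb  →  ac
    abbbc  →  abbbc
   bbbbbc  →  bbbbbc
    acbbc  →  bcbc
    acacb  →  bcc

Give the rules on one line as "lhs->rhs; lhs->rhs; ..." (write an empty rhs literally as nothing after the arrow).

acb->bc; ccb->c; ccc->ac

  | bbb
  | bacabca
  | ccbccc => cccc => acc
  | cabccb => cabc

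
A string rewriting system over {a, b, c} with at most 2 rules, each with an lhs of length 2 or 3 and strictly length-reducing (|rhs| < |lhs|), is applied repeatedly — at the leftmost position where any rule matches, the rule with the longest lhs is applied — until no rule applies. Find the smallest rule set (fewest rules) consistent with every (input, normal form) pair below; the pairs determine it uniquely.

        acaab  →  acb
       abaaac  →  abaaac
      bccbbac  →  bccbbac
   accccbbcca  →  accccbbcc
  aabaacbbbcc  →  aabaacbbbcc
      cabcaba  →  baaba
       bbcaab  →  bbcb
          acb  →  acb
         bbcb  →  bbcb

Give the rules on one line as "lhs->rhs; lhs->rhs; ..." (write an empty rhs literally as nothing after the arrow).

ca->c; cbc->ba

  | acaab => acab => acb
  | abaaac
  | bccbbac
  | accccbbcca => accccbbcc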